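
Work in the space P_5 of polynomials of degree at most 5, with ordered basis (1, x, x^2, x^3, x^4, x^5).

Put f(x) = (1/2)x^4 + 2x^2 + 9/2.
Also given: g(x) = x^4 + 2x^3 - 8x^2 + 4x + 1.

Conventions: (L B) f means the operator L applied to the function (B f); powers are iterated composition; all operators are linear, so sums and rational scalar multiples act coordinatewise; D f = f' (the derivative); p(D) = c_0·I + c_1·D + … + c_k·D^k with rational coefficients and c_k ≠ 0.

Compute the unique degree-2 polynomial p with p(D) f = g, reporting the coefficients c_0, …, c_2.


D^0 f = (1/2)x^4 + 2x^2 + 9/2
D^1 f = 2x^3 + 4x
D^2 f = 6x^2 + 4
matching coefficients of g against c_0 f + c_1 Df + … from the top degree down determines the c_i
solution: c_0 = 2, c_1 = 1, c_2 = -2

p(D) = 2·I + D − 2·D^2, i.e. c_0 = 2, c_1 = 1, c_2 = -2


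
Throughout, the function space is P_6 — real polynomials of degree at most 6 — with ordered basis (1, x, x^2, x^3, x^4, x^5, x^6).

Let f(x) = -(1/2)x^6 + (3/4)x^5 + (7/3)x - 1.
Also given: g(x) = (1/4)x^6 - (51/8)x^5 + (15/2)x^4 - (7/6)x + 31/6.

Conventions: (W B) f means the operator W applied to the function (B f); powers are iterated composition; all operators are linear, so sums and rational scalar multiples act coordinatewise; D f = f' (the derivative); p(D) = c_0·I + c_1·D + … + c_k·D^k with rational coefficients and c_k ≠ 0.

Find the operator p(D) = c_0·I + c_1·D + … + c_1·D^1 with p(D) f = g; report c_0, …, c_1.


p(D) = -(1/2)·I + 2·D, i.e. c_0 = -1/2, c_1 = 2

D^0 f = -(1/2)x^6 + (3/4)x^5 + (7/3)x - 1
D^1 f = -3x^5 + (15/4)x^4 + 7/3
matching coefficients of g against c_0 f + c_1 Df + … from the top degree down determines the c_i
solution: c_0 = -1/2, c_1 = 2


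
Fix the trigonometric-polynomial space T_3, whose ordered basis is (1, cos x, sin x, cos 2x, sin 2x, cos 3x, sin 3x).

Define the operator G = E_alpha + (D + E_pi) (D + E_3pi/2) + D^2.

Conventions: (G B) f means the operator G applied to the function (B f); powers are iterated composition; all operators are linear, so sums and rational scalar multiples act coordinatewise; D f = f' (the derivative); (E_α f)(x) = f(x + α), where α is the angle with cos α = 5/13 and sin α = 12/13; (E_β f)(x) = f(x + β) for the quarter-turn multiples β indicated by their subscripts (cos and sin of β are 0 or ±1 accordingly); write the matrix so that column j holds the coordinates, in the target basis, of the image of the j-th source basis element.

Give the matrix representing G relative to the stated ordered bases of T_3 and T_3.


image of 1: 2
image of cos x: -(8/13)cos x - (12/13)sin x
image of sin x: (12/13)cos x - (8/13)sin x
image of cos 2x: -(1640/169)cos 2x - (120/169)sin 2x
image of sin 2x: (120/169)cos 2x - (1640/169)sin 2x
image of cos 3x: -(48172/2197)cos 3x + (9616/2197)sin 3x
image of sin 3x: -(9616/2197)cos 3x - (48172/2197)sin 3x
each image's coordinates form column j of the matrix

the matrix is [[2, 0, 0, 0, 0, 0, 0]; [0, -8/13, 12/13, 0, 0, 0, 0]; [0, -12/13, -8/13, 0, 0, 0, 0]; [0, 0, 0, -1640/169, 120/169, 0, 0]; [0, 0, 0, -120/169, -1640/169, 0, 0]; [0, 0, 0, 0, 0, -48172/2197, -9616/2197]; [0, 0, 0, 0, 0, 9616/2197, -48172/2197]] (rows listed top to bottom)


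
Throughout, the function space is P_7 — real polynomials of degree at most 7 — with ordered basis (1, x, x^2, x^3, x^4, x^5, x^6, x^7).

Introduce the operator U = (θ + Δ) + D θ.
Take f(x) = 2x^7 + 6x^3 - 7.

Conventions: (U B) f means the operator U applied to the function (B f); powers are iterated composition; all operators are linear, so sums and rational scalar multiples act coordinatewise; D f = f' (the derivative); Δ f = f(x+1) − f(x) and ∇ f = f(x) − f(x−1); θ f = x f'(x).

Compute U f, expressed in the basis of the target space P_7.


the result is g(x) = 14x^7 + 112x^6 + 42x^5 + 70x^4 + 88x^3 + 114x^2 + 32x + 8

θ f = 14x^7 + 18x^3
Δ f = 14x^6 + 42x^5 + 70x^4 + 70x^3 + 60x^2 + 32x + 8
(θ + Δ) f = 14x^7 + 14x^6 + 42x^5 + 70x^4 + 88x^3 + 60x^2 + 32x + 8
θ f = 14x^7 + 18x^3
D θ f = 98x^6 + 54x^2
((θ + Δ) + D θ) f = 14x^7 + 112x^6 + 42x^5 + 70x^4 + 88x^3 + 114x^2 + 32x + 8


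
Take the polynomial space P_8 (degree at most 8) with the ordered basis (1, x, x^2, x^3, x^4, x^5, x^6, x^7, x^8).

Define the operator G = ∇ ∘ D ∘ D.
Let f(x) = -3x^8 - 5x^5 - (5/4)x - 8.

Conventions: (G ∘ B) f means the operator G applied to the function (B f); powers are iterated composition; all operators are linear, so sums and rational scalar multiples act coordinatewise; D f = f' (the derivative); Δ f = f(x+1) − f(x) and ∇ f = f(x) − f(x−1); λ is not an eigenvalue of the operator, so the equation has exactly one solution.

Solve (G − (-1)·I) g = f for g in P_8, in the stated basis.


write g with unknown coordinates in the stated basis and equate coefficients in (G − (-1)·I) g = f
solving from the highest basis element down gives g = -3x^8 + 1003x^5 - 2520x^4 + 3360x^3 - 62700x^2 + (486667/4)x - 70636
check: G g = -1008x^5 + 2520x^4 - 3360x^3 + 62700x^2 - 121668x + 70628
so G g − (-1)·g = -3x^8 - 5x^5 - (5/4)x - 8 = f ✓

g(x) = -3x^8 + 1003x^5 - 2520x^4 + 3360x^3 - 62700x^2 + (486667/4)x - 70636


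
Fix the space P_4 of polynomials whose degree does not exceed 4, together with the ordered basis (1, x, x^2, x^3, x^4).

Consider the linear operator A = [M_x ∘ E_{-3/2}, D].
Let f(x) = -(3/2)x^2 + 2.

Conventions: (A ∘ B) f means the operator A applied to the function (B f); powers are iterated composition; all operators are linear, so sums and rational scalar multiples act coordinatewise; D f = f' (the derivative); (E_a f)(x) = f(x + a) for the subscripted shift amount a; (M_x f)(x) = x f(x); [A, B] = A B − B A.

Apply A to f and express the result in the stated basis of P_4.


the result is g(x) = (3/2)x^2 - (9/2)x + 11/8

D f = -3x
E_{-3/2} D f = -3x + 9/2
M_x E_{-3/2} D f = -3x^2 + (9/2)x
E_{-3/2} f = -(3/2)x^2 + (9/2)x - 11/8
M_x E_{-3/2} f = -(3/2)x^3 + (9/2)x^2 - (11/8)x
D (M_x ∘ E_{-3/2}) f = -(9/2)x^2 + 9x - 11/8
[M_x ∘ E_{-3/2}, D] f = (3/2)x^2 - (9/2)x + 11/8


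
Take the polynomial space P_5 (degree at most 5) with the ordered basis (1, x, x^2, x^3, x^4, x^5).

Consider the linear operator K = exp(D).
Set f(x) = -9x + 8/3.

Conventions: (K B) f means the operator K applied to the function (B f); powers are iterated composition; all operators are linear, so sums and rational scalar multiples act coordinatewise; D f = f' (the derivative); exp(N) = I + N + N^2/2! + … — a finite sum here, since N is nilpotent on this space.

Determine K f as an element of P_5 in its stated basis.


the result is g(x) = -9x - 19/3

order-1 term: -9
the series for exp(D) f terminates at order 1
exp(D) f = -9x - 19/3


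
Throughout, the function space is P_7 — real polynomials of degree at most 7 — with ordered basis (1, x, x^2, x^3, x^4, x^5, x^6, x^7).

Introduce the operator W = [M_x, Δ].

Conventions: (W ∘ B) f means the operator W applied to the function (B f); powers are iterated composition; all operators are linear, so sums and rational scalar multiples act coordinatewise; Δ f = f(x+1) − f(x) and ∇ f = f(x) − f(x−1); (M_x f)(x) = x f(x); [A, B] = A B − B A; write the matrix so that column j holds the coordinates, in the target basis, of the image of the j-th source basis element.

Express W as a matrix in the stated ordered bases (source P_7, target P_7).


the matrix is [[-1, -1, -1, -1, -1, -1, -1, -1]; [0, -1, -2, -3, -4, -5, -6, -7]; [0, 0, -1, -3, -6, -10, -15, -21]; [0, 0, 0, -1, -4, -10, -20, -35]; [0, 0, 0, 0, -1, -5, -15, -35]; [0, 0, 0, 0, 0, -1, -6, -21]; [0, 0, 0, 0, 0, 0, -1, -7]; [0, 0, 0, 0, 0, 0, 0, -1]] (rows listed top to bottom)

image of 1: -1
image of x: -x - 1
image of x^2: -x^2 - 2x - 1
image of x^3: -x^3 - 3x^2 - 3x - 1
image of x^4: -x^4 - 4x^3 - 6x^2 - 4x - 1
image of x^5: -x^5 - 5x^4 - 10x^3 - 10x^2 - 5x - 1
image of x^6: -x^6 - 6x^5 - 15x^4 - 20x^3 - 15x^2 - 6x - 1
image of x^7: -x^7 - 7x^6 - 21x^5 - 35x^4 - 35x^3 - 21x^2 - 7x - 1
each image's coordinates form column j of the matrix


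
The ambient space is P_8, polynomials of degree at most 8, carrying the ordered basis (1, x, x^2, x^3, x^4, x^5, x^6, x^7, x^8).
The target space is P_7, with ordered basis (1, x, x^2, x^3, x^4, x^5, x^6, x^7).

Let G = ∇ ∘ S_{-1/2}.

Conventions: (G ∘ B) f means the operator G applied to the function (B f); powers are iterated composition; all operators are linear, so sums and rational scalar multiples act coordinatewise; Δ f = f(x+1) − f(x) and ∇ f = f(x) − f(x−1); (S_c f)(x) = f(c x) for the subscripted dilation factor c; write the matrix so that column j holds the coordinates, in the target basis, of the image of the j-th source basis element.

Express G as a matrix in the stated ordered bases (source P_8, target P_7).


the matrix is [[0, -1/2, -1/4, -1/8, -1/16, -1/32, -1/64, -1/128, -1/256]; [0, 0, 1/2, 3/8, 1/4, 5/32, 3/32, 7/128, 1/32]; [0, 0, 0, -3/8, -3/8, -5/16, -15/64, -21/128, -7/64]; [0, 0, 0, 0, 1/4, 5/16, 5/16, 35/128, 7/32]; [0, 0, 0, 0, 0, -5/32, -15/64, -35/128, -35/128]; [0, 0, 0, 0, 0, 0, 3/32, 21/128, 7/32]; [0, 0, 0, 0, 0, 0, 0, -7/128, -7/64]; [0, 0, 0, 0, 0, 0, 0, 0, 1/32]] (rows listed top to bottom)

image of 1: 0
image of x: -1/2
image of x^2: (1/2)x - 1/4
image of x^3: -(3/8)x^2 + (3/8)x - 1/8
image of x^4: (1/4)x^3 - (3/8)x^2 + (1/4)x - 1/16
image of x^5: -(5/32)x^4 + (5/16)x^3 - (5/16)x^2 + (5/32)x - 1/32
image of x^6: (3/32)x^5 - (15/64)x^4 + (5/16)x^3 - (15/64)x^2 + (3/32)x - 1/64
image of x^7: -(7/128)x^6 + (21/128)x^5 - (35/128)x^4 + (35/128)x^3 - (21/128)x^2 + (7/128)x - 1/128
image of x^8: (1/32)x^7 - (7/64)x^6 + (7/32)x^5 - (35/128)x^4 + (7/32)x^3 - (7/64)x^2 + (1/32)x - 1/256
each image's coordinates form column j of the matrix


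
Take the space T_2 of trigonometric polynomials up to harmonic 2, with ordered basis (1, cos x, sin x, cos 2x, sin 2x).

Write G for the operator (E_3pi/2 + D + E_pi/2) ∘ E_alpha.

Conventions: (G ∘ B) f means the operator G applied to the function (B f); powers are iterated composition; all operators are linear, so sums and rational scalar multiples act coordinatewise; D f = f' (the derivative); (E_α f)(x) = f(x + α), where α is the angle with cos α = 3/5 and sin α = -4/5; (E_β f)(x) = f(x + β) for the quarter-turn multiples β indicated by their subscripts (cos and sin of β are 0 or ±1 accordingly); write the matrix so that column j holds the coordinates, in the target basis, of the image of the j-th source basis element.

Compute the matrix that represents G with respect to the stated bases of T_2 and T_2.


image of 1: 2
image of cos x: (4/5)cos x - (3/5)sin x
image of sin x: (3/5)cos x + (4/5)sin x
image of cos 2x: (62/25)cos 2x - (34/25)sin 2x
image of sin 2x: (34/25)cos 2x + (62/25)sin 2x
each image's coordinates form column j of the matrix

the matrix is [[2, 0, 0, 0, 0]; [0, 4/5, 3/5, 0, 0]; [0, -3/5, 4/5, 0, 0]; [0, 0, 0, 62/25, 34/25]; [0, 0, 0, -34/25, 62/25]] (rows listed top to bottom)


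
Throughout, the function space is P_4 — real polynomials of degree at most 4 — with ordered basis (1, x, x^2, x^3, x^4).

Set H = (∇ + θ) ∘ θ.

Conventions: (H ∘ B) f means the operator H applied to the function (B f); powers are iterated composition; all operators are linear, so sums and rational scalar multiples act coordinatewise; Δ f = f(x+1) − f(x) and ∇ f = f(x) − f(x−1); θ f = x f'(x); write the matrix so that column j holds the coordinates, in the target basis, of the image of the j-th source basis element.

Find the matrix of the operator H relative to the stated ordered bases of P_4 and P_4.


image of 1: 0
image of x: x + 1
image of x^2: 4x^2 + 4x - 2
image of x^3: 9x^3 + 9x^2 - 9x + 3
image of x^4: 16x^4 + 16x^3 - 24x^2 + 16x - 4
each image's coordinates form column j of the matrix

the matrix is [[0, 1, -2, 3, -4]; [0, 1, 4, -9, 16]; [0, 0, 4, 9, -24]; [0, 0, 0, 9, 16]; [0, 0, 0, 0, 16]] (rows listed top to bottom)


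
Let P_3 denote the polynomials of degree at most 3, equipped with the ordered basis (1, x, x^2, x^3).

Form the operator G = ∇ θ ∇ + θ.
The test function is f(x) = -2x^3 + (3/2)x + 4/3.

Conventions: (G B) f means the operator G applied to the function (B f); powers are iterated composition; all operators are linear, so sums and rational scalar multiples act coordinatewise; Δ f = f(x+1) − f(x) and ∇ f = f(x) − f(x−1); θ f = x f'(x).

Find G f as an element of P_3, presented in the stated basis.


∇ f = -6x^2 + 6x - 1/2
θ ∇ f = -12x^2 + 6x
∇ θ ∇ f = -24x + 18
θ f = -6x^3 + (3/2)x
(∇ θ ∇ + θ) f = -6x^3 - (45/2)x + 18

the image equals g(x) = -6x^3 - (45/2)x + 18


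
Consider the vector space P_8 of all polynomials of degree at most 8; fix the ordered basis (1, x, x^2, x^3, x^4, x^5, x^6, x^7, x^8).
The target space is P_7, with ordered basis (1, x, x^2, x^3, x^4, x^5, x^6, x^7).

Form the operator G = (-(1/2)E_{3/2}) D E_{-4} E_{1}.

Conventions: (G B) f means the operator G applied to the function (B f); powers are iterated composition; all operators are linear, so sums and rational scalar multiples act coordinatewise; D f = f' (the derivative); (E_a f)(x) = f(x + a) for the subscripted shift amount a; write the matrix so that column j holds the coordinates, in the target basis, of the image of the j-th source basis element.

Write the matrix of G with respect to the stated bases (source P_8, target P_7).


the matrix is [[0, -1/2, 3/2, -27/8, 27/4, -405/32, 729/32, -5103/128, 2187/32]; [0, 0, -1, 9/2, -27/2, 135/4, -1215/16, 5103/32, -5103/16]; [0, 0, 0, -3/2, 9, -135/4, 405/4, -8505/32, 5103/8]; [0, 0, 0, 0, -2, 15, -135/2, 945/4, -2835/4]; [0, 0, 0, 0, 0, -5/2, 45/2, -945/8, 945/2]; [0, 0, 0, 0, 0, 0, -3, 63/2, -189]; [0, 0, 0, 0, 0, 0, 0, -7/2, 42]; [0, 0, 0, 0, 0, 0, 0, 0, -4]] (rows listed top to bottom)

image of 1: 0
image of x: -1/2
image of x^2: -x + 3/2
image of x^3: -(3/2)x^2 + (9/2)x - 27/8
image of x^4: -2x^3 + 9x^2 - (27/2)x + 27/4
image of x^5: -(5/2)x^4 + 15x^3 - (135/4)x^2 + (135/4)x - 405/32
image of x^6: -3x^5 + (45/2)x^4 - (135/2)x^3 + (405/4)x^2 - (1215/16)x + 729/32
image of x^7: -(7/2)x^6 + (63/2)x^5 - (945/8)x^4 + (945/4)x^3 - (8505/32)x^2 + (5103/32)x - 5103/128
image of x^8: -4x^7 + 42x^6 - 189x^5 + (945/2)x^4 - (2835/4)x^3 + (5103/8)x^2 - (5103/16)x + 2187/32
each image's coordinates form column j of the matrix


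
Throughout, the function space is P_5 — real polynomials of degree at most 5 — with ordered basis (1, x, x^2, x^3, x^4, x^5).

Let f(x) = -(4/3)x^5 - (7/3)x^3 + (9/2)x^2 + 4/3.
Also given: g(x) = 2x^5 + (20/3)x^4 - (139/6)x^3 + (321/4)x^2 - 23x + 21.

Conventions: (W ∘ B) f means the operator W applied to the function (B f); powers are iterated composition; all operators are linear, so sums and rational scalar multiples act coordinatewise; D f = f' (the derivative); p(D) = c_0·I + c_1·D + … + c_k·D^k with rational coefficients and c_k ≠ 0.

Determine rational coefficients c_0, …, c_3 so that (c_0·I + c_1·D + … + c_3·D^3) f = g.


D^0 f = -(4/3)x^5 - (7/3)x^3 + (9/2)x^2 + 4/3
D^1 f = -(20/3)x^4 - 7x^2 + 9x
D^2 f = -(80/3)x^3 - 14x + 9
D^3 f = -80x^2 - 14
matching coefficients of g against c_0 f + c_1 Df + … from the top degree down determines the c_i
solution: c_0 = -3/2, c_1 = -1, c_2 = 1, c_3 = -1

p(D) = -(3/2)·I − D + D^2 − D^3, i.e. c_0 = -3/2, c_1 = -1, c_2 = 1, c_3 = -1


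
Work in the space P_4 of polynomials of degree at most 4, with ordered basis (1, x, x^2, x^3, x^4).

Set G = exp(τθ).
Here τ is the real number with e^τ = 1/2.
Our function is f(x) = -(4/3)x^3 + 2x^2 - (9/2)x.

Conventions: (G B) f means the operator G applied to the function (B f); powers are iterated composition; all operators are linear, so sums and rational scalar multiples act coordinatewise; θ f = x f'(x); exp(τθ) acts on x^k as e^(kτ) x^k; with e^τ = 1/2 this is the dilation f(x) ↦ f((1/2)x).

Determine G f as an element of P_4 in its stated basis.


exp(τθ) x^k = e^(kτ) x^k; with e^τ = 1/2 this sends x^k to (1/2)^k x^k
x ↦ 1/2 x
x^2 ↦ 1/4 x^2
x^3 ↦ 1/8 x^3
applying this coordinatewise to f: exp(τθ) f = -(1/6)x^3 + (1/2)x^2 - (9/4)x

the result is g(x) = -(1/6)x^3 + (1/2)x^2 - (9/4)x


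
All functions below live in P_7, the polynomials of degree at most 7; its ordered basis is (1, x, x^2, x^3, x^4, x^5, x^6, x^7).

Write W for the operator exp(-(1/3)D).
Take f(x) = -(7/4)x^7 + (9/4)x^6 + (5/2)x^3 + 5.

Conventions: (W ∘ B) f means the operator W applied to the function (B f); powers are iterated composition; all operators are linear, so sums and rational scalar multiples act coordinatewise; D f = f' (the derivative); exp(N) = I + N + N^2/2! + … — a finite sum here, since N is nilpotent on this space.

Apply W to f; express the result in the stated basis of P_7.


order-1 term: (49/12)x^6 - (9/2)x^5 - (5/2)x^2
order-2 term: -(49/12)x^5 + (15/4)x^4 + (5/6)x
order-3 term: (245/108)x^4 - (5/3)x^3 - 5/54
order-4 term: -(245/324)x^3 + (5/12)x^2
order-5 term: (49/324)x^2 - (1/18)x
order-6 term: -(49/2916)x + 1/324
order-7 term: 7/8748
the series for exp(-(1/3)D) f terminates at order 7
exp(-(1/3)D) f = -(7/4)x^7 + (19/3)x^6 - (103/12)x^5 + (325/54)x^4 + (25/324)x^3 - (313/162)x^2 + (2219/2916)x + 10741/2187

the image equals g(x) = -(7/4)x^7 + (19/3)x^6 - (103/12)x^5 + (325/54)x^4 + (25/324)x^3 - (313/162)x^2 + (2219/2916)x + 10741/2187


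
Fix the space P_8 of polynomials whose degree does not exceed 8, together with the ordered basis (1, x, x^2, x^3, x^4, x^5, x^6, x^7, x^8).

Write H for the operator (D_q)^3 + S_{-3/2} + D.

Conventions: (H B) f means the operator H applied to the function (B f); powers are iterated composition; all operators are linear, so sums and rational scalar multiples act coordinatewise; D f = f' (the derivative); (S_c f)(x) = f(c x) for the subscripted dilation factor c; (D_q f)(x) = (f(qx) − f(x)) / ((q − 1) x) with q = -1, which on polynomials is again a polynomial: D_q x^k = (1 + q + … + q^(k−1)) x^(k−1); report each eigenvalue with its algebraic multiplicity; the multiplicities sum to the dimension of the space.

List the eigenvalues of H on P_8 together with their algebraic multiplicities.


λ = -2187/128 (multiplicity 1), λ = -243/32 (multiplicity 1), λ = -27/8 (multiplicity 1), λ = -3/2 (multiplicity 1), λ = 1 (multiplicity 1), λ = 9/4 (multiplicity 1), λ = 81/16 (multiplicity 1), λ = 729/64 (multiplicity 1), λ = 6561/256 (multiplicity 1)

image of 1: 1
image of x: -(3/2)x + 1
image of x^2: (9/4)x^2 + 2x
image of x^3: -(27/8)x^3 + 3x^2
image of x^4: (81/16)x^4 + 4x^3
image of x^5: -(243/32)x^5 + 5x^4
image of x^6: (729/64)x^6 + 6x^5
image of x^7: -(2187/128)x^7 + 7x^6
image of x^8: (6561/256)x^8 + 8x^7
the matrix is upper triangular; its diagonal is (1, -3/2, 9/4, -27/8, 81/16, -243/32, 729/64, -2187/128, 6561/256)
for a triangular matrix the eigenvalues are the diagonal entries, with algebraic multiplicity their repetition count


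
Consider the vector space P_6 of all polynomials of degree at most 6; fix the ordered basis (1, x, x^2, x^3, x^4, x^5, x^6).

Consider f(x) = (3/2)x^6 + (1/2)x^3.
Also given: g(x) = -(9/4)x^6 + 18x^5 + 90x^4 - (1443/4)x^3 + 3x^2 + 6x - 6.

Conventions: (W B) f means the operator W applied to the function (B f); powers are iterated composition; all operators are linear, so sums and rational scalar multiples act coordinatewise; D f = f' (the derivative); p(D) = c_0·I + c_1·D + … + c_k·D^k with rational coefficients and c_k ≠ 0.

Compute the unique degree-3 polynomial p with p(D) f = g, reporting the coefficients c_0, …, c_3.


D^0 f = (3/2)x^6 + (1/2)x^3
D^1 f = 9x^5 + (3/2)x^2
D^2 f = 45x^4 + 3x
D^3 f = 180x^3 + 3
matching coefficients of g against c_0 f + c_1 Df + … from the top degree down determines the c_i
solution: c_0 = -3/2, c_1 = 2, c_2 = 2, c_3 = -2

c_0 = -3/2, c_1 = 2, c_2 = 2, c_3 = -2


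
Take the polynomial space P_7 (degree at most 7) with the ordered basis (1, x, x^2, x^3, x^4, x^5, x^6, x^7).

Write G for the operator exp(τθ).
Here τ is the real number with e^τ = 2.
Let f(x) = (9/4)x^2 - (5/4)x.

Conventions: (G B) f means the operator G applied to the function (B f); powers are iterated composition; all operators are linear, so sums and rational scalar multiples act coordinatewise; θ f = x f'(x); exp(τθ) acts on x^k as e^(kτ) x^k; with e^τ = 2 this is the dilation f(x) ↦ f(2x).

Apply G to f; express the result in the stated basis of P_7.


exp(τθ) x^k = e^(kτ) x^k; with e^τ = 2 this sends x^k to 2^k x^k
x ↦ 2 x
x^2 ↦ 4 x^2
applying this coordinatewise to f: exp(τθ) f = 9x^2 - (5/2)x

the image equals g(x) = 9x^2 - (5/2)x


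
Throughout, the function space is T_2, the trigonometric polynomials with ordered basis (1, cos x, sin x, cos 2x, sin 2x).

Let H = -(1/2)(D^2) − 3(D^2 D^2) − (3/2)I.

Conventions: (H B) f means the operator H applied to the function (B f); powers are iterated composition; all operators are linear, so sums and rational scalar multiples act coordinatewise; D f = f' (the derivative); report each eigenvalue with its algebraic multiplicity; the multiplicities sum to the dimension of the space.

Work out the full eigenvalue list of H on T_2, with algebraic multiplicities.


image of 1: -3/2
image of cos x: -4cos x
image of sin x: -4sin x
image of cos 2x: -(95/2)cos 2x
image of sin 2x: -(95/2)sin 2x
the matrix is diagonal; its diagonal is (-3/2, -4, -4, -95/2, -95/2)
for a triangular matrix the eigenvalues are the diagonal entries, with algebraic multiplicity their repetition count

λ = -95/2 (multiplicity 2), λ = -4 (multiplicity 2), λ = -3/2 (multiplicity 1)


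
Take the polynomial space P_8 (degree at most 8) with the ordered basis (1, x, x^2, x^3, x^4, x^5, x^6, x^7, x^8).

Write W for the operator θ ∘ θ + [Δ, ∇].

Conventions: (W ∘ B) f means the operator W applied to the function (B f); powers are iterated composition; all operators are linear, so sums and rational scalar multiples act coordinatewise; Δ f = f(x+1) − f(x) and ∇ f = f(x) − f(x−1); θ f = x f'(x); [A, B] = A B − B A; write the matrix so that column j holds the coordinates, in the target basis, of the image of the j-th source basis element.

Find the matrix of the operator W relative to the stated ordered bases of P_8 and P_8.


the matrix is [[0, 0, 0, 0, 0, 0, 0, 0, 0]; [0, 1, 0, 0, 0, 0, 0, 0, 0]; [0, 0, 4, 0, 0, 0, 0, 0, 0]; [0, 0, 0, 9, 0, 0, 0, 0, 0]; [0, 0, 0, 0, 16, 0, 0, 0, 0]; [0, 0, 0, 0, 0, 25, 0, 0, 0]; [0, 0, 0, 0, 0, 0, 36, 0, 0]; [0, 0, 0, 0, 0, 0, 0, 49, 0]; [0, 0, 0, 0, 0, 0, 0, 0, 64]] (rows listed top to bottom)

image of 1: 0
image of x: x
image of x^2: 4x^2
image of x^3: 9x^3
image of x^4: 16x^4
image of x^5: 25x^5
image of x^6: 36x^6
image of x^7: 49x^7
image of x^8: 64x^8
each image's coordinates form column j of the matrix


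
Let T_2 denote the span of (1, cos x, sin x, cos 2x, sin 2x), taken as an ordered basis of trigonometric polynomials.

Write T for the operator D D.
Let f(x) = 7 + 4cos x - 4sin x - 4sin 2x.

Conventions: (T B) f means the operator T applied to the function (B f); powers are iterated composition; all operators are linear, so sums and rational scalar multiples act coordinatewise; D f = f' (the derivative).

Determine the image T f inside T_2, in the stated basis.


D f = -4cos x - 4sin x - 8cos 2x
D D f = -4cos x + 4sin x + 16sin 2x

the image equals g(x) = -4cos x + 4sin x + 16sin 2x


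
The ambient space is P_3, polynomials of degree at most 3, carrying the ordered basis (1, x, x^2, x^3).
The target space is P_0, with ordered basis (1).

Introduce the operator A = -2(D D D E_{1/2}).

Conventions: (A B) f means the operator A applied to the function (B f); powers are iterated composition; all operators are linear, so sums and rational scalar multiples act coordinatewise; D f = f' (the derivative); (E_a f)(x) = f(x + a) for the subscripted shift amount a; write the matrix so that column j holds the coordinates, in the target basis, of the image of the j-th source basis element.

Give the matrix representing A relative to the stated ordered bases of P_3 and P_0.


the matrix is [[0, 0, 0, -12]] (rows listed top to bottom)

image of 1: 0
image of x: 0
image of x^2: 0
image of x^3: -12
each image's coordinates form column j of the matrix


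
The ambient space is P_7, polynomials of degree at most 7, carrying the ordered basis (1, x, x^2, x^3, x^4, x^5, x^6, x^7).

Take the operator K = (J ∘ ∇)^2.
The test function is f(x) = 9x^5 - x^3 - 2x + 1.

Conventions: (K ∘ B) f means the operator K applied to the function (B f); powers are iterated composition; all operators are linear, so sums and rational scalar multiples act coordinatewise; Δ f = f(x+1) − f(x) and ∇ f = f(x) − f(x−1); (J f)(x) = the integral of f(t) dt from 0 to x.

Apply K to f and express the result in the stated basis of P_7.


∇ f = 45x^4 - 90x^3 + 87x^2 - 42x + 6
J ∇ f = 9x^5 - (45/2)x^4 + 29x^3 - 21x^2 + 6x
∇ (J ∘ ∇) f = 45x^4 - 180x^3 + 312x^2 - 264x + 175/2
J ∇ (J ∘ ∇) f = 9x^5 - 45x^4 + 104x^3 - 132x^2 + (175/2)x

the image equals g(x) = 9x^5 - 45x^4 + 104x^3 - 132x^2 + (175/2)x


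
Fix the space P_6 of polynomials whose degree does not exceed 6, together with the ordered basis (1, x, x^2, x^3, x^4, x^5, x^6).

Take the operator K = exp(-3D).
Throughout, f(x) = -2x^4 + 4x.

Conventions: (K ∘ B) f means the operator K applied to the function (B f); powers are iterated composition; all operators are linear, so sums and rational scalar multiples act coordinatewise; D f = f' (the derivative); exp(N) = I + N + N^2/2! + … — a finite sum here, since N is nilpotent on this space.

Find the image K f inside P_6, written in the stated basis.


the result is g(x) = -2x^4 + 24x^3 - 108x^2 + 220x - 174

order-1 term: 24x^3 - 12
order-2 term: -108x^2
order-3 term: 216x
order-4 term: -162
the series for exp(-3D) f terminates at order 4
exp(-3D) f = -2x^4 + 24x^3 - 108x^2 + 220x - 174


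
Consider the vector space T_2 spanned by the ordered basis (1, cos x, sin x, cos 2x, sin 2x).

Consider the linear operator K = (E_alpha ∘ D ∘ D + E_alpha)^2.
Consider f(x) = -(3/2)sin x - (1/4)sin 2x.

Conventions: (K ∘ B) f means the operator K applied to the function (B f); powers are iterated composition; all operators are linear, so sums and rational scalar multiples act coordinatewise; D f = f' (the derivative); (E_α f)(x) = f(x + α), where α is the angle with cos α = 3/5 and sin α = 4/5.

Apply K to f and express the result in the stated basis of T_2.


the image equals g(x) = (756/625)cos 2x + (4743/2500)sin 2x

D f = -(3/2)cos x - (1/2)cos 2x
D D f = (3/2)sin x + sin 2x
E_alpha D D f = (6/5)cos x + (9/10)sin x + (24/25)cos 2x - (7/25)sin 2x
E_alpha f = -(6/5)cos x - (9/10)sin x - (6/25)cos 2x + (7/100)sin 2x
(E_alpha ∘ D ∘ D + E_alpha) f = (18/25)cos 2x - (21/100)sin 2x
D (E_alpha ∘ D ∘ D + E_alpha) f = -(21/50)cos 2x - (36/25)sin 2x
D D (E_alpha ∘ D ∘ D + E_alpha) f = -(72/25)cos 2x + (21/25)sin 2x
E_alpha D D (E_alpha ∘ D ∘ D + E_alpha) f = (1008/625)cos 2x + (1581/625)sin 2x
E_alpha (E_alpha ∘ D ∘ D + E_alpha) f = -(252/625)cos 2x - (1581/2500)sin 2x
(E_alpha ∘ D ∘ D + E_alpha) (E_alpha ∘ D ∘ D + E_alpha) f = (756/625)cos 2x + (4743/2500)sin 2x


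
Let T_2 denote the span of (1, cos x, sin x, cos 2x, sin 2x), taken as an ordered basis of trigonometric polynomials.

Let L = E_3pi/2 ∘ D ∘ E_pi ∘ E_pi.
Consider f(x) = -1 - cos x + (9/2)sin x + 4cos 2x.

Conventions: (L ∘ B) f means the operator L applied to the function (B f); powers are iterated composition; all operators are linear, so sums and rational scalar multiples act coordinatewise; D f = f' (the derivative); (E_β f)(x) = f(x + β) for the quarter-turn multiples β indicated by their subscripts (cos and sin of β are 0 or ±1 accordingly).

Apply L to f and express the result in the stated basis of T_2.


E_pi f = -1 + cos x - (9/2)sin x + 4cos 2x
E_pi E_pi f = -1 - cos x + (9/2)sin x + 4cos 2x
D E_pi E_pi f = (9/2)cos x + sin x - 8sin 2x
E_3pi/2 D E_pi E_pi f = -cos x + (9/2)sin x + 8sin 2x

g(x) = -cos x + (9/2)sin x + 8sin 2x


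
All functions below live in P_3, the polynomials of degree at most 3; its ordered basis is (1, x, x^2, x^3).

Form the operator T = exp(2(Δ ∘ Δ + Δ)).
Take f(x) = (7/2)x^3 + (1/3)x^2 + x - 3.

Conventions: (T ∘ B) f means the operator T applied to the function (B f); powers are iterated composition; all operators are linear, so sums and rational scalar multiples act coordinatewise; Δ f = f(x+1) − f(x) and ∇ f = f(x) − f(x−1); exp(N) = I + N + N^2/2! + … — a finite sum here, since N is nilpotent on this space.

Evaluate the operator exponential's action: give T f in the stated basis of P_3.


the image equals g(x) = (7/2)x^3 + (64/3)x^2 + (322/3)x + 616/3

order-1 term: 21x^2 + (193/3)x + 53
order-2 term: 42x + 382/3
order-3 term: 28
the series for exp(2(Δ ∘ Δ + Δ)) f terminates at order 3
exp(2(Δ ∘ Δ + Δ)) f = (7/2)x^3 + (64/3)x^2 + (322/3)x + 616/3


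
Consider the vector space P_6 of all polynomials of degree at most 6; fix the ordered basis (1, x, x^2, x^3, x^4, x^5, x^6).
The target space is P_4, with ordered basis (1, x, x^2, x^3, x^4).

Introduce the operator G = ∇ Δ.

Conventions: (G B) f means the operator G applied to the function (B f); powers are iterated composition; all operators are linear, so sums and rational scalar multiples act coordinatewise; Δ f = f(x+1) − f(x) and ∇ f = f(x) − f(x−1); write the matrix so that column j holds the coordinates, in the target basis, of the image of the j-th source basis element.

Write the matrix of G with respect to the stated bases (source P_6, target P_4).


the matrix is [[0, 0, 2, 0, 2, 0, 2]; [0, 0, 0, 6, 0, 10, 0]; [0, 0, 0, 0, 12, 0, 30]; [0, 0, 0, 0, 0, 20, 0]; [0, 0, 0, 0, 0, 0, 30]] (rows listed top to bottom)

image of 1: 0
image of x: 0
image of x^2: 2
image of x^3: 6x
image of x^4: 12x^2 + 2
image of x^5: 20x^3 + 10x
image of x^6: 30x^4 + 30x^2 + 2
each image's coordinates form column j of the matrix


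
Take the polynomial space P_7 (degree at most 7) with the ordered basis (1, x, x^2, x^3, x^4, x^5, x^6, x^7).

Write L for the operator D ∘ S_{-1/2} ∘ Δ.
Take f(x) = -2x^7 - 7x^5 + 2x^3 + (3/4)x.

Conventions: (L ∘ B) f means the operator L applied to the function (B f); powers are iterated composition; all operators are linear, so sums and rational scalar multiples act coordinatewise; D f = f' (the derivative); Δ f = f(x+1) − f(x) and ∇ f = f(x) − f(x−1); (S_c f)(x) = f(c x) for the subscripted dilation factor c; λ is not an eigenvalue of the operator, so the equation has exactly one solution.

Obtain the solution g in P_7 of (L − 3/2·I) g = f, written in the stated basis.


write g with unknown coordinates in the stated basis and equate coefficients in (L − 3/2·I) g = f
solving from the highest basis element down gives g = (4/3)x^7 + (21/4)x^5 - (35/12)x^4 + (779/72)x^3 - (175/8)x^2 + (2255/72)x - 101/24
check: L g = (7/8)x^5 - (35/8)x^4 + (875/48)x^3 - (525/16)x^2 + (2291/48)x - 101/16
so L g − 3/2·g = -2x^7 - 7x^5 + 2x^3 + (3/4)x = f ✓

the image equals g(x) = (4/3)x^7 + (21/4)x^5 - (35/12)x^4 + (779/72)x^3 - (175/8)x^2 + (2255/72)x - 101/24


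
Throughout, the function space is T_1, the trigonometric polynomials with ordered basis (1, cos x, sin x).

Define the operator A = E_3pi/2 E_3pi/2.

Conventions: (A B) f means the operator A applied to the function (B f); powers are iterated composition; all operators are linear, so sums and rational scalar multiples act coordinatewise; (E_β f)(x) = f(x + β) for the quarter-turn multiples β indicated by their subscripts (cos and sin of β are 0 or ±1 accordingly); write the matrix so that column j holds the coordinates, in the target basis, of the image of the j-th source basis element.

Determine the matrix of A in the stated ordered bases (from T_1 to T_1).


image of 1: 1
image of cos x: -cos x
image of sin x: -sin x
each image's coordinates form column j of the matrix

the matrix is [[1, 0, 0]; [0, -1, 0]; [0, 0, -1]] (rows listed top to bottom)


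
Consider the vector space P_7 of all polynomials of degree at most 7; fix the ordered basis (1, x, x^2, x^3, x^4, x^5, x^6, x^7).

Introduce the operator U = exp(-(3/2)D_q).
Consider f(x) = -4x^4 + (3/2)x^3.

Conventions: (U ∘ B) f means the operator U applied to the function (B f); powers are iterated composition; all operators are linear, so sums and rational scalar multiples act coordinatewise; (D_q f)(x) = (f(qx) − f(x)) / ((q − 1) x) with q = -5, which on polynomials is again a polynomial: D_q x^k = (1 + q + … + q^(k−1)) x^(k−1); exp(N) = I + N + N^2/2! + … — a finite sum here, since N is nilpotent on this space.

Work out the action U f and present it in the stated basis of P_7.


order-1 term: -624x^3 - (189/4)x^2
order-2 term: 9828x^2 - (567/4)x
order-3 term: 19656x + 567/8
order-4 term: -7371
the series for exp(-(3/2)D_q) f terminates at order 4
exp(-(3/2)D_q) f = -4x^4 - (1245/2)x^3 + (39123/4)x^2 + (78057/4)x - 58401/8

g(x) = -4x^4 - (1245/2)x^3 + (39123/4)x^2 + (78057/4)x - 58401/8


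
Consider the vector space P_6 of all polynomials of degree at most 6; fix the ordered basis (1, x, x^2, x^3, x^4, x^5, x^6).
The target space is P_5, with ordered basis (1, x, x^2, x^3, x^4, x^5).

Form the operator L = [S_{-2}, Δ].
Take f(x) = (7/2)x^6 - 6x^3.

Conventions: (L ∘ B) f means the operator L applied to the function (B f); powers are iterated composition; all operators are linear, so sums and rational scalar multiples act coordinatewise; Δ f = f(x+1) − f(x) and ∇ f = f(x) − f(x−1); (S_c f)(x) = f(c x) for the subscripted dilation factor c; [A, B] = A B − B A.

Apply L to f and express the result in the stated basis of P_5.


Δ f = 21x^5 + (105/2)x^4 + 70x^3 + (69/2)x^2 + 3x - 5/2
S_{-2} Δ f = -672x^5 + 840x^4 - 560x^3 + 138x^2 - 6x - 5/2
S_{-2} f = 224x^6 + 48x^3
Δ S_{-2} f = 1344x^5 + 3360x^4 + 4480x^3 + 3504x^2 + 1488x + 272
[S_{-2}, Δ] f = -2016x^5 - 2520x^4 - 5040x^3 - 3366x^2 - 1494x - 549/2

the result is g(x) = -2016x^5 - 2520x^4 - 5040x^3 - 3366x^2 - 1494x - 549/2


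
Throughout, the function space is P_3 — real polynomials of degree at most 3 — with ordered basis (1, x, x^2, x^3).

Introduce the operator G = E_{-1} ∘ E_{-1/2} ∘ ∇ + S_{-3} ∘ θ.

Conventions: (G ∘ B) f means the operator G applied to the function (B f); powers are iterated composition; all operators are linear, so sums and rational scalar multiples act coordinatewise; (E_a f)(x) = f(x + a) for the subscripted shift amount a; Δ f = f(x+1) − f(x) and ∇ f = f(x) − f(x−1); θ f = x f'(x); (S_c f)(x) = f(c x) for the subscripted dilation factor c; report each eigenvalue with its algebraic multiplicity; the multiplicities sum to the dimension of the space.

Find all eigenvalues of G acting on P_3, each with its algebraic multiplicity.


image of 1: 0
image of x: -3x + 1
image of x^2: 18x^2 + 2x - 4
image of x^3: -81x^3 + 3x^2 - 12x + 49/4
the matrix is upper triangular; its diagonal is (0, -3, 18, -81)
for a triangular matrix the eigenvalues are the diagonal entries, with algebraic multiplicity their repetition count

λ = -81 (multiplicity 1), λ = -3 (multiplicity 1), λ = 0 (multiplicity 1), λ = 18 (multiplicity 1)


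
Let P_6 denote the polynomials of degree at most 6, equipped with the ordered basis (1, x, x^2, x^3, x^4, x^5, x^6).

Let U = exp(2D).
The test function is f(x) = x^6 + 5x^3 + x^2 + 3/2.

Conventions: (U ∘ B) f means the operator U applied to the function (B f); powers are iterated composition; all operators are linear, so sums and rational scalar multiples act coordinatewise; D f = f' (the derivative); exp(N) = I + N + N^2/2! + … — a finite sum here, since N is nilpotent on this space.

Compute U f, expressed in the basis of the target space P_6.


order-1 term: 12x^5 + 30x^2 + 4x
order-2 term: 60x^4 + 60x + 4
order-3 term: 160x^3 + 40
order-4 term: 240x^2
order-5 term: 192x
order-6 term: 64
the series for exp(2D) f terminates at order 6
exp(2D) f = x^6 + 12x^5 + 60x^4 + 165x^3 + 271x^2 + 256x + 219/2

the image equals g(x) = x^6 + 12x^5 + 60x^4 + 165x^3 + 271x^2 + 256x + 219/2


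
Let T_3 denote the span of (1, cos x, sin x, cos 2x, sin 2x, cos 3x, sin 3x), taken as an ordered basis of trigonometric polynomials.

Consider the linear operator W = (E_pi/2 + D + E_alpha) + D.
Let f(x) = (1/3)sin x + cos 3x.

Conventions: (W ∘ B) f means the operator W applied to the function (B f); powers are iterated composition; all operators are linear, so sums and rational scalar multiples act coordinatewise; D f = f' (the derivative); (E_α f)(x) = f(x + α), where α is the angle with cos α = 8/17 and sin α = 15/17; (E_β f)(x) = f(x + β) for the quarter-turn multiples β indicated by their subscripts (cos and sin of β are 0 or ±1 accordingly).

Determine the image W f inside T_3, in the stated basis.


the result is g(x) = (22/17)cos x + (8/51)sin x - (4888/4913)cos 3x - (24070/4913)sin 3x

E_pi/2 f = (1/3)cos x + sin 3x
D f = (1/3)cos x - 3sin 3x
E_alpha f = (5/17)cos x + (8/51)sin x - (4888/4913)cos 3x + (495/4913)sin 3x
(E_pi/2 + D + E_alpha) f = (49/51)cos x + (8/51)sin x - (4888/4913)cos 3x - (9331/4913)sin 3x
D f = (1/3)cos x - 3sin 3x
((E_pi/2 + D + E_alpha) + D) f = (22/17)cos x + (8/51)sin x - (4888/4913)cos 3x - (24070/4913)sin 3x


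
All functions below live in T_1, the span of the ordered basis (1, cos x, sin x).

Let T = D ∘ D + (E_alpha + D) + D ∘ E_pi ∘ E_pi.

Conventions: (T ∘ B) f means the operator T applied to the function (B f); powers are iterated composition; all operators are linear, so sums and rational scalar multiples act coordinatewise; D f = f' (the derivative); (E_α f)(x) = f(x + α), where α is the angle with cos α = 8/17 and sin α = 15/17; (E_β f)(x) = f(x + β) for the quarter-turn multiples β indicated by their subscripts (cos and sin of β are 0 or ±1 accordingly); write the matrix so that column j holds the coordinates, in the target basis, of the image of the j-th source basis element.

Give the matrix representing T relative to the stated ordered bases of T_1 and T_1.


image of 1: 1
image of cos x: -(9/17)cos x - (49/17)sin x
image of sin x: (49/17)cos x - (9/17)sin x
each image's coordinates form column j of the matrix

the matrix is [[1, 0, 0]; [0, -9/17, 49/17]; [0, -49/17, -9/17]] (rows listed top to bottom)


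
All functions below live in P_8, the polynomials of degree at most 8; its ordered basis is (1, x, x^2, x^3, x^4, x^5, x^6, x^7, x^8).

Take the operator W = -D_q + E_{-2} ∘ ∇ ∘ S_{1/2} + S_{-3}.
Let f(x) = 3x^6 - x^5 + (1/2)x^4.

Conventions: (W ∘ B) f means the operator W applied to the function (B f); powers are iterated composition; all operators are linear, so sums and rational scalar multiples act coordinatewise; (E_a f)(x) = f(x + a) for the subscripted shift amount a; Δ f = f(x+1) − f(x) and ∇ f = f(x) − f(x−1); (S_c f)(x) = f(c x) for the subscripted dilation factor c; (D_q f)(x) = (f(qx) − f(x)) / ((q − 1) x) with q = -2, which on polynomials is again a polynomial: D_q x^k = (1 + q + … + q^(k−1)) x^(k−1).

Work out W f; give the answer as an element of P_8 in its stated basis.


g(x) = 2187x^6 + (9801/32)x^5 + (3061/64)x^4 + 22x^3 - (3365/64)x^2 + (575/8)x - 2547/64

D_q f = -63x^5 - 11x^4 - (5/2)x^3
(-D_q) f = 63x^5 + 11x^4 + (5/2)x^3
S_{1/2} f = (3/64)x^6 - (1/32)x^5 + (1/32)x^4
∇ S_{1/2} f = (9/32)x^5 - (55/64)x^4 + (11/8)x^3 - (77/64)x^2 + (9/16)x - 7/64
E_{-2} ∇ S_{1/2} f = (9/32)x^5 - (235/64)x^4 + (39/2)x^3 - (3365/64)x^2 + (575/8)x - 2547/64
S_{-3} f = 2187x^6 + 243x^5 + (81/2)x^4
(-D_q + E_{-2} ∘ ∇ ∘ S_{1/2} + S_{-3}) f = 2187x^6 + (9801/32)x^5 + (3061/64)x^4 + 22x^3 - (3365/64)x^2 + (575/8)x - 2547/64


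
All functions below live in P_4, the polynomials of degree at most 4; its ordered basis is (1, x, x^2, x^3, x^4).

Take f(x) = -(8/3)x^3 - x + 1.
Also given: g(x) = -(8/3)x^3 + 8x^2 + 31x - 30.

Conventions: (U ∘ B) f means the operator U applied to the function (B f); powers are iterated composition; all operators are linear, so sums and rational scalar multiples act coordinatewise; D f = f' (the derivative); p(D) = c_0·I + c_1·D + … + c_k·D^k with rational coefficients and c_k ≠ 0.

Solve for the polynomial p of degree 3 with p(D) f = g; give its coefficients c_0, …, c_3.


D^0 f = -(8/3)x^3 - x + 1
D^1 f = -8x^2 - 1
D^2 f = -16x
D^3 f = -16
matching coefficients of g against c_0 f + c_1 Df + … from the top degree down determines the c_i
solution: c_0 = 1, c_1 = -1, c_2 = -2, c_3 = 2

p(D) = I − D − 2·D^2 + 2·D^3, i.e. c_0 = 1, c_1 = -1, c_2 = -2, c_3 = 2
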